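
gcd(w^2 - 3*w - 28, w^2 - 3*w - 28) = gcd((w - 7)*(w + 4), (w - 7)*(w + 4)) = w^2 - 3*w - 28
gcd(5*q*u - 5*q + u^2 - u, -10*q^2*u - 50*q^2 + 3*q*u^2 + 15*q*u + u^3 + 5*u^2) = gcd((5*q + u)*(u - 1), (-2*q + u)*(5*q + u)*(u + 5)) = 5*q + u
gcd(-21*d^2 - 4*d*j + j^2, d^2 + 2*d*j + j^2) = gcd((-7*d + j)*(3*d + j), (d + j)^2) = 1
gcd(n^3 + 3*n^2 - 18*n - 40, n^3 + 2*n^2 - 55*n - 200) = n + 5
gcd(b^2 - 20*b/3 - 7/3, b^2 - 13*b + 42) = b - 7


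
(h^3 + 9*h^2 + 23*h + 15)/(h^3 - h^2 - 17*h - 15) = (h + 5)/(h - 5)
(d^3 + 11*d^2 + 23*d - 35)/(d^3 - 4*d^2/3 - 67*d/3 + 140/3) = 3*(d^2 + 6*d - 7)/(3*d^2 - 19*d + 28)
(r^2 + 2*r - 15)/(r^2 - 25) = (r - 3)/(r - 5)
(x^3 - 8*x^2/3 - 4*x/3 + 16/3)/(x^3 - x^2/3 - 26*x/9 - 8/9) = 3*(x - 2)/(3*x + 1)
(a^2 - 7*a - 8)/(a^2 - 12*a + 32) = (a + 1)/(a - 4)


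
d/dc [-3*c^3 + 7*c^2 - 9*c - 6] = -9*c^2 + 14*c - 9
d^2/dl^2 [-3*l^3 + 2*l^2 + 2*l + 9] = 4 - 18*l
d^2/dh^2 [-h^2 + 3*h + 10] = -2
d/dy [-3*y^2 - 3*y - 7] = -6*y - 3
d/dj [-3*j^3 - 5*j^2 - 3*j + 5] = -9*j^2 - 10*j - 3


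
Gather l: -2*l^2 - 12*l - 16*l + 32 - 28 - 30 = -2*l^2 - 28*l - 26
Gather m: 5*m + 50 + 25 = 5*m + 75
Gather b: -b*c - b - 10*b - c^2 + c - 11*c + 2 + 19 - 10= b*(-c - 11) - c^2 - 10*c + 11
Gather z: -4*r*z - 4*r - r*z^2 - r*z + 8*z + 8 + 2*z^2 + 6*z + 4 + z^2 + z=-4*r + z^2*(3 - r) + z*(15 - 5*r) + 12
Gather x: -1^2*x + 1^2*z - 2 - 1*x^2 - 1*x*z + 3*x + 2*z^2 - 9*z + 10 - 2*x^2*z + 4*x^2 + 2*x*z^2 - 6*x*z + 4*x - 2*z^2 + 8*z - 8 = x^2*(3 - 2*z) + x*(2*z^2 - 7*z + 6)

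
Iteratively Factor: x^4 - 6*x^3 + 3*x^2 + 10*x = (x)*(x^3 - 6*x^2 + 3*x + 10) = x*(x + 1)*(x^2 - 7*x + 10) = x*(x - 2)*(x + 1)*(x - 5)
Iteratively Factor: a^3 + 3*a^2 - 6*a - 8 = (a + 1)*(a^2 + 2*a - 8) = (a - 2)*(a + 1)*(a + 4)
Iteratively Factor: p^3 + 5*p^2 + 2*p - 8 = (p + 4)*(p^2 + p - 2) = (p - 1)*(p + 4)*(p + 2)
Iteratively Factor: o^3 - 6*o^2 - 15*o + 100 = (o + 4)*(o^2 - 10*o + 25) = (o - 5)*(o + 4)*(o - 5)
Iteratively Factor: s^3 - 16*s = (s)*(s^2 - 16) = s*(s - 4)*(s + 4)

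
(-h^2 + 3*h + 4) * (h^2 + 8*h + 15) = -h^4 - 5*h^3 + 13*h^2 + 77*h + 60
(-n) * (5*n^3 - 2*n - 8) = -5*n^4 + 2*n^2 + 8*n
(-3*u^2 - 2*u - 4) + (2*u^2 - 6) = -u^2 - 2*u - 10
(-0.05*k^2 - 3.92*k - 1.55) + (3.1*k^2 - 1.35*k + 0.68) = 3.05*k^2 - 5.27*k - 0.87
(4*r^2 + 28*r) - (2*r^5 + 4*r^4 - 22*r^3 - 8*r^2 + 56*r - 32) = -2*r^5 - 4*r^4 + 22*r^3 + 12*r^2 - 28*r + 32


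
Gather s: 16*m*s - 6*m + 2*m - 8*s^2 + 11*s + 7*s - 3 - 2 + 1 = -4*m - 8*s^2 + s*(16*m + 18) - 4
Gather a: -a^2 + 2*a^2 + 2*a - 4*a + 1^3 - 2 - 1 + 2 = a^2 - 2*a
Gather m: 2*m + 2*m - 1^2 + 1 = 4*m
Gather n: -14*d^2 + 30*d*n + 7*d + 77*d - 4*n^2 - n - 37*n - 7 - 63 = -14*d^2 + 84*d - 4*n^2 + n*(30*d - 38) - 70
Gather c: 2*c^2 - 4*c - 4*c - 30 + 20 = 2*c^2 - 8*c - 10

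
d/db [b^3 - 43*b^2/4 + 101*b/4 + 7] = 3*b^2 - 43*b/2 + 101/4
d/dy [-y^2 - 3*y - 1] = -2*y - 3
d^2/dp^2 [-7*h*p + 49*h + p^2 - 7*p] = 2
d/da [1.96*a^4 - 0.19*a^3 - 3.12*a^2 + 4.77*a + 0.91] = 7.84*a^3 - 0.57*a^2 - 6.24*a + 4.77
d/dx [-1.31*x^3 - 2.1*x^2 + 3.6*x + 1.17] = -3.93*x^2 - 4.2*x + 3.6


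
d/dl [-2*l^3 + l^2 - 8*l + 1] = -6*l^2 + 2*l - 8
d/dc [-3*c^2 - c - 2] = -6*c - 1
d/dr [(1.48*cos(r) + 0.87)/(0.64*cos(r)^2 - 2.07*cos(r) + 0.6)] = (0.9472*cos(r)^2 + 1.1136*cos(r) - 2.6889)*sin(r)/(0.4096*cos(r)^4 - 2.6496*cos(r)^3 + 5.0529*cos(r)^2 - 2.484*cos(r) + 0.36)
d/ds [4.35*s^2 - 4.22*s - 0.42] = 8.7*s - 4.22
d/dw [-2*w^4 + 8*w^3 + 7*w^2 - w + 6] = -8*w^3 + 24*w^2 + 14*w - 1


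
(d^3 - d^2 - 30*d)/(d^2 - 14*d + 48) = d*(d + 5)/(d - 8)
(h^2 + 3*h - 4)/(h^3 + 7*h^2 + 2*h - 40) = (h - 1)/(h^2 + 3*h - 10)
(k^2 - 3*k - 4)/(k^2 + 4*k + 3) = (k - 4)/(k + 3)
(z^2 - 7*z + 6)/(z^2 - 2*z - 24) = (z - 1)/(z + 4)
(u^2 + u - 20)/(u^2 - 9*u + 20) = (u + 5)/(u - 5)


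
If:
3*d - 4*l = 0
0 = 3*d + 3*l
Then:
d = 0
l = 0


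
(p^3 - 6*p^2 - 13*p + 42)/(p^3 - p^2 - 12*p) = (p^2 - 9*p + 14)/(p*(p - 4))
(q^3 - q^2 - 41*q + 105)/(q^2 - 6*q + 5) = (q^2 + 4*q - 21)/(q - 1)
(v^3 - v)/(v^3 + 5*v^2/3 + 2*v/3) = 3*(v - 1)/(3*v + 2)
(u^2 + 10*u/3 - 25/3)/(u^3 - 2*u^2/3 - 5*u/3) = (u + 5)/(u*(u + 1))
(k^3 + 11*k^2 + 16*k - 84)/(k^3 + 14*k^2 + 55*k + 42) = (k - 2)/(k + 1)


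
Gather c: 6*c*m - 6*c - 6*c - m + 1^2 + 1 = c*(6*m - 12) - m + 2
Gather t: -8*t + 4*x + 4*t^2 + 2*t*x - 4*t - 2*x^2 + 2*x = 4*t^2 + t*(2*x - 12) - 2*x^2 + 6*x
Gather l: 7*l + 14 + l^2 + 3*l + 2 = l^2 + 10*l + 16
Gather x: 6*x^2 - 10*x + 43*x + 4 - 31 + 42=6*x^2 + 33*x + 15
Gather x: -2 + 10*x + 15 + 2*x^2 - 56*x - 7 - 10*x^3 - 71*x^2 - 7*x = -10*x^3 - 69*x^2 - 53*x + 6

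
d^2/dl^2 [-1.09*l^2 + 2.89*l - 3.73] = -2.18000000000000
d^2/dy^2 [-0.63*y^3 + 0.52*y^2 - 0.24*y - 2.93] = 1.04 - 3.78*y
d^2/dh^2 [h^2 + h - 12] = 2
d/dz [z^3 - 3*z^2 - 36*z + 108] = 3*z^2 - 6*z - 36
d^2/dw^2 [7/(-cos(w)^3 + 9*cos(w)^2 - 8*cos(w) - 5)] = 7*((-35*cos(w) + 72*cos(2*w) - 9*cos(3*w))*(cos(w)^3 - 9*cos(w)^2 + 8*cos(w) + 5)/4 - 2*(3*cos(w)^2 - 18*cos(w) + 8)^2*sin(w)^2)/(cos(w)^3 - 9*cos(w)^2 + 8*cos(w) + 5)^3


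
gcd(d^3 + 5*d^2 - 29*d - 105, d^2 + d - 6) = d + 3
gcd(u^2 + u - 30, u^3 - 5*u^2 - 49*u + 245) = u - 5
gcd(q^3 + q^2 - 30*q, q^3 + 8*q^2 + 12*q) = q^2 + 6*q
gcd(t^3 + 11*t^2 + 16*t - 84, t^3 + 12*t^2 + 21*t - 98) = t^2 + 5*t - 14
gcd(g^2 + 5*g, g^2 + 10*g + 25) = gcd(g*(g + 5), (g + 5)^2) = g + 5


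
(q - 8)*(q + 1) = q^2 - 7*q - 8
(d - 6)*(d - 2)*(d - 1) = d^3 - 9*d^2 + 20*d - 12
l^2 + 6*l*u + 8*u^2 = (l + 2*u)*(l + 4*u)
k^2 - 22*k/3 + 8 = (k - 6)*(k - 4/3)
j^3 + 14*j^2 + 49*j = j*(j + 7)^2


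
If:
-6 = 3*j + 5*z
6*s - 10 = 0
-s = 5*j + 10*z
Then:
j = -31/3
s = 5/3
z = 5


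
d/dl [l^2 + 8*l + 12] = 2*l + 8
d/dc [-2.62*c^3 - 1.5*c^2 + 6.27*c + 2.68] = -7.86*c^2 - 3.0*c + 6.27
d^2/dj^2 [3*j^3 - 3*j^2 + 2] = 18*j - 6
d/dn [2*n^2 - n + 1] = 4*n - 1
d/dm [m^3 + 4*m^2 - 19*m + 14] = 3*m^2 + 8*m - 19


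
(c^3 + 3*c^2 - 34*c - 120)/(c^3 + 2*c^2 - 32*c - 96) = (c + 5)/(c + 4)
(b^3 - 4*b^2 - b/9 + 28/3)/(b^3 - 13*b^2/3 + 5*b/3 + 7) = (b + 4/3)/(b + 1)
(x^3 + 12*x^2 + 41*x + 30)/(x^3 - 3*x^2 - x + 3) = (x^2 + 11*x + 30)/(x^2 - 4*x + 3)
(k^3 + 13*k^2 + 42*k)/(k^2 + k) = (k^2 + 13*k + 42)/(k + 1)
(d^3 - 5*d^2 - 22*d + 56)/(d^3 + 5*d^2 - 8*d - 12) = (d^2 - 3*d - 28)/(d^2 + 7*d + 6)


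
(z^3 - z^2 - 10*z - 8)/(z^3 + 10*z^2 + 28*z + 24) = (z^2 - 3*z - 4)/(z^2 + 8*z + 12)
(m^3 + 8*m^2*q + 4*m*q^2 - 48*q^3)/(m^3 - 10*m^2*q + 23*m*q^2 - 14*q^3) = (m^2 + 10*m*q + 24*q^2)/(m^2 - 8*m*q + 7*q^2)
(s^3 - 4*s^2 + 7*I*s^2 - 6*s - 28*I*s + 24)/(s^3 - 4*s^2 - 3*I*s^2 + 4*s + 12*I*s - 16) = (s + 6*I)/(s - 4*I)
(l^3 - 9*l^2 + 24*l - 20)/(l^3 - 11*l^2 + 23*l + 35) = (l^2 - 4*l + 4)/(l^2 - 6*l - 7)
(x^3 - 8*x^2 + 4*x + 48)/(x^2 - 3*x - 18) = (x^2 - 2*x - 8)/(x + 3)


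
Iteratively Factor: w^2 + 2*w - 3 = (w - 1)*(w + 3)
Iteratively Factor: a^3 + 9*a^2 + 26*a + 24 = (a + 3)*(a^2 + 6*a + 8) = (a + 2)*(a + 3)*(a + 4)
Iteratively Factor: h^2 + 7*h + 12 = (h + 3)*(h + 4)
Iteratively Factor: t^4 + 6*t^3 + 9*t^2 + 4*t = (t + 4)*(t^3 + 2*t^2 + t) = t*(t + 4)*(t^2 + 2*t + 1) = t*(t + 1)*(t + 4)*(t + 1)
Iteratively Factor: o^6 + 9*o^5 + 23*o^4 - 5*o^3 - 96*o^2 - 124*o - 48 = (o - 2)*(o^5 + 11*o^4 + 45*o^3 + 85*o^2 + 74*o + 24) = (o - 2)*(o + 4)*(o^4 + 7*o^3 + 17*o^2 + 17*o + 6) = (o - 2)*(o + 1)*(o + 4)*(o^3 + 6*o^2 + 11*o + 6) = (o - 2)*(o + 1)*(o + 3)*(o + 4)*(o^2 + 3*o + 2) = (o - 2)*(o + 1)*(o + 2)*(o + 3)*(o + 4)*(o + 1)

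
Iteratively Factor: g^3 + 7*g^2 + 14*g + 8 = (g + 1)*(g^2 + 6*g + 8) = (g + 1)*(g + 2)*(g + 4)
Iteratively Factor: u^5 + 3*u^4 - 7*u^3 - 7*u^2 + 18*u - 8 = (u - 1)*(u^4 + 4*u^3 - 3*u^2 - 10*u + 8) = (u - 1)*(u + 4)*(u^3 - 3*u + 2) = (u - 1)^2*(u + 4)*(u^2 + u - 2) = (u - 1)^3*(u + 4)*(u + 2)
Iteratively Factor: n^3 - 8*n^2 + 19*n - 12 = (n - 1)*(n^2 - 7*n + 12) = (n - 3)*(n - 1)*(n - 4)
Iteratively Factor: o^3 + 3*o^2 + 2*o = (o + 2)*(o^2 + o) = (o + 1)*(o + 2)*(o)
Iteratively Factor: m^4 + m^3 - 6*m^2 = (m - 2)*(m^3 + 3*m^2) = m*(m - 2)*(m^2 + 3*m) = m^2*(m - 2)*(m + 3)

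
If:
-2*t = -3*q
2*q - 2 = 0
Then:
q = 1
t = 3/2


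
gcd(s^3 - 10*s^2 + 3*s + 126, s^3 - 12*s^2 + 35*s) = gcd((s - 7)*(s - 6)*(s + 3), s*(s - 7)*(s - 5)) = s - 7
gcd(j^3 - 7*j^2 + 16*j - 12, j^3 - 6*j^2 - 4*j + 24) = j - 2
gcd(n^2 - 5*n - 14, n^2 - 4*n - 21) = n - 7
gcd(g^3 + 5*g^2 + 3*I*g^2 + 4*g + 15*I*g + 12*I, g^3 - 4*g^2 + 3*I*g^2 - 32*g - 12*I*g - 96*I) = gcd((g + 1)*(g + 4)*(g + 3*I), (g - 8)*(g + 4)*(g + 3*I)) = g^2 + g*(4 + 3*I) + 12*I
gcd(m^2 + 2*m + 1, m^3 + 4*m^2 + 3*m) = m + 1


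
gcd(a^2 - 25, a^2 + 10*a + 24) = 1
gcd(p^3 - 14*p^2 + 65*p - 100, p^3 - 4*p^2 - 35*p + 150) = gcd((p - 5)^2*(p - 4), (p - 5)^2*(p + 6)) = p^2 - 10*p + 25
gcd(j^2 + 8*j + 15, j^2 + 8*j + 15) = j^2 + 8*j + 15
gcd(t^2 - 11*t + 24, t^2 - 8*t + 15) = t - 3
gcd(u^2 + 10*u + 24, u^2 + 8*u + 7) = 1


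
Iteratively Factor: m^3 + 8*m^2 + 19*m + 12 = (m + 4)*(m^2 + 4*m + 3) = (m + 1)*(m + 4)*(m + 3)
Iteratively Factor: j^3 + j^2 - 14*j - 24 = (j + 2)*(j^2 - j - 12) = (j + 2)*(j + 3)*(j - 4)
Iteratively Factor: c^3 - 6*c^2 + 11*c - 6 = (c - 1)*(c^2 - 5*c + 6) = (c - 2)*(c - 1)*(c - 3)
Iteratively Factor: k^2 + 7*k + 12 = (k + 4)*(k + 3)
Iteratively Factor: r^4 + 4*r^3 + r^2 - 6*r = (r - 1)*(r^3 + 5*r^2 + 6*r) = (r - 1)*(r + 3)*(r^2 + 2*r) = r*(r - 1)*(r + 3)*(r + 2)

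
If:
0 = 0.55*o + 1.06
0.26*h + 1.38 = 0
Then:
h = -5.31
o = -1.93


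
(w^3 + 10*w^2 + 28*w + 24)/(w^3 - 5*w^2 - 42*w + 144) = (w^2 + 4*w + 4)/(w^2 - 11*w + 24)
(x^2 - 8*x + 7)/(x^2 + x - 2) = (x - 7)/(x + 2)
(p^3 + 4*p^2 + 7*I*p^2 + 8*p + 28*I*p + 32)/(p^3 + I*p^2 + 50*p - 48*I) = (p + 4)/(p - 6*I)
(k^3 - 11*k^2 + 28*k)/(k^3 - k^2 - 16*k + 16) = k*(k - 7)/(k^2 + 3*k - 4)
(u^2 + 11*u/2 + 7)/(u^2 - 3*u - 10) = (u + 7/2)/(u - 5)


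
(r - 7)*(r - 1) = r^2 - 8*r + 7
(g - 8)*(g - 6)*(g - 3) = g^3 - 17*g^2 + 90*g - 144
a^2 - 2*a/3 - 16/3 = (a - 8/3)*(a + 2)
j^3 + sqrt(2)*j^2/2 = j^2*(j + sqrt(2)/2)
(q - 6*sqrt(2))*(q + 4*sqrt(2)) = q^2 - 2*sqrt(2)*q - 48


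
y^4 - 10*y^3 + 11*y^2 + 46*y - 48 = (y - 8)*(y - 3)*(y - 1)*(y + 2)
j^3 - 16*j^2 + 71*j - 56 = (j - 8)*(j - 7)*(j - 1)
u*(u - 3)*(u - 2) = u^3 - 5*u^2 + 6*u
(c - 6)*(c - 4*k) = c^2 - 4*c*k - 6*c + 24*k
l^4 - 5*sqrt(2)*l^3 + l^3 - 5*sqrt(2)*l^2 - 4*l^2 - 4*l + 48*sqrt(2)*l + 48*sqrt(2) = (l + 1)*(l - 4*sqrt(2))*(l - 3*sqrt(2))*(l + 2*sqrt(2))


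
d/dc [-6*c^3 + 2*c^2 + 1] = 2*c*(2 - 9*c)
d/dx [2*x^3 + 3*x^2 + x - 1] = 6*x^2 + 6*x + 1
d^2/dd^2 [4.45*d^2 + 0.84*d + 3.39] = 8.90000000000000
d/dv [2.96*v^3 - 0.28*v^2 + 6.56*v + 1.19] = 8.88*v^2 - 0.56*v + 6.56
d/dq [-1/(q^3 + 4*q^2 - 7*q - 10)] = (3*q^2 + 8*q - 7)/(q^3 + 4*q^2 - 7*q - 10)^2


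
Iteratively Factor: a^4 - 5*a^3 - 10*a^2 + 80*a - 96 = (a - 4)*(a^3 - a^2 - 14*a + 24) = (a - 4)*(a + 4)*(a^2 - 5*a + 6) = (a - 4)*(a - 2)*(a + 4)*(a - 3)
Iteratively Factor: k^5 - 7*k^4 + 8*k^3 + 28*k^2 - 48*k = (k - 2)*(k^4 - 5*k^3 - 2*k^2 + 24*k) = (k - 4)*(k - 2)*(k^3 - k^2 - 6*k) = (k - 4)*(k - 2)*(k + 2)*(k^2 - 3*k) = (k - 4)*(k - 3)*(k - 2)*(k + 2)*(k)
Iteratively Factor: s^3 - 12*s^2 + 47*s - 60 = (s - 5)*(s^2 - 7*s + 12) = (s - 5)*(s - 3)*(s - 4)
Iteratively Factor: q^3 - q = (q - 1)*(q^2 + q) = (q - 1)*(q + 1)*(q)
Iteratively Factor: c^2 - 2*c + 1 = (c - 1)*(c - 1)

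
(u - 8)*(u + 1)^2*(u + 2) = u^4 - 4*u^3 - 27*u^2 - 38*u - 16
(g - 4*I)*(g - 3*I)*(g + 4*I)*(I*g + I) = I*g^4 + 3*g^3 + I*g^3 + 3*g^2 + 16*I*g^2 + 48*g + 16*I*g + 48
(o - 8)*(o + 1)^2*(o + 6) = o^4 - 51*o^2 - 98*o - 48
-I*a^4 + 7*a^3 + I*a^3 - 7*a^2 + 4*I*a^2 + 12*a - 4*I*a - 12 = (a - I)*(a + 2*I)*(a + 6*I)*(-I*a + I)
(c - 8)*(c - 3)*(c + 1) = c^3 - 10*c^2 + 13*c + 24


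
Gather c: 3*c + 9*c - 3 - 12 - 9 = 12*c - 24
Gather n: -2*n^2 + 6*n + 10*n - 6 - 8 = -2*n^2 + 16*n - 14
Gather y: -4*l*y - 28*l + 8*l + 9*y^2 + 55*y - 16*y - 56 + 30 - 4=-20*l + 9*y^2 + y*(39 - 4*l) - 30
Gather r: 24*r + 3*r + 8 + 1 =27*r + 9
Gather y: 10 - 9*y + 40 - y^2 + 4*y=-y^2 - 5*y + 50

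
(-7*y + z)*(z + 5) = -7*y*z - 35*y + z^2 + 5*z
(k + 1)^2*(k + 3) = k^3 + 5*k^2 + 7*k + 3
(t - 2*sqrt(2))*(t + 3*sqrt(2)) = t^2 + sqrt(2)*t - 12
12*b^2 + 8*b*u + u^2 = (2*b + u)*(6*b + u)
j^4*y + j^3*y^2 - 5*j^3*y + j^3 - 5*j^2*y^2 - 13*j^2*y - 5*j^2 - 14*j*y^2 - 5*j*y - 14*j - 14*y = (j - 7)*(j + 2)*(j + y)*(j*y + 1)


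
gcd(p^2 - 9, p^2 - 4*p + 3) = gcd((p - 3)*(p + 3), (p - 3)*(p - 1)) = p - 3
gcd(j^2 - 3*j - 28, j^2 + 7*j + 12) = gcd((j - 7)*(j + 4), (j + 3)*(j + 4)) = j + 4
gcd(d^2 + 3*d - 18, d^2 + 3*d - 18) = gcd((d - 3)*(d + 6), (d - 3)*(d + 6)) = d^2 + 3*d - 18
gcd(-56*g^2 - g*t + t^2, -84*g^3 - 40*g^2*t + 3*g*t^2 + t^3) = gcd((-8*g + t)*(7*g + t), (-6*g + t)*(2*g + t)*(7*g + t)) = 7*g + t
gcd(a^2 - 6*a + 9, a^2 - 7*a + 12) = a - 3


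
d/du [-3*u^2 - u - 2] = -6*u - 1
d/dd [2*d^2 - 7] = 4*d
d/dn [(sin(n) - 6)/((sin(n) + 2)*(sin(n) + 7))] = (12*sin(n) + cos(n)^2 + 67)*cos(n)/((sin(n) + 2)^2*(sin(n) + 7)^2)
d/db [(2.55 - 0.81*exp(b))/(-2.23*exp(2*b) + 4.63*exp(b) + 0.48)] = (-1.8063*exp(2*b) + 11.373*exp(b) - 12.1953)*exp(b)/(4.9729*exp(4*b) - 20.6498*exp(3*b) + 19.2961*exp(2*b) + 4.4448*exp(b) + 0.2304)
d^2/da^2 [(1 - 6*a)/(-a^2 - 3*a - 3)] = 2*((2*a + 3)^2*(6*a - 1) - (18*a + 17)*(a^2 + 3*a + 3))/(a^2 + 3*a + 3)^3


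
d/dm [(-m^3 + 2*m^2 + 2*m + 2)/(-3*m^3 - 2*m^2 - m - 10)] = 2*(4*m^4 + 7*m^3 + 25*m^2 - 16*m - 9)/(9*m^6 + 12*m^5 + 10*m^4 + 64*m^3 + 41*m^2 + 20*m + 100)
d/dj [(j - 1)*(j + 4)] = 2*j + 3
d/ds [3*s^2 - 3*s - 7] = 6*s - 3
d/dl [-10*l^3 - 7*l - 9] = -30*l^2 - 7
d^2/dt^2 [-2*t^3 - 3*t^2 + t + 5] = -12*t - 6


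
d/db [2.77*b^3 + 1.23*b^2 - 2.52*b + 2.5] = 8.31*b^2 + 2.46*b - 2.52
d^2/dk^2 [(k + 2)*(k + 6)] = 2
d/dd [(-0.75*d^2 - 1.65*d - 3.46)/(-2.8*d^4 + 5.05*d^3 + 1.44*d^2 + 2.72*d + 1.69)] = (-4.2*d^5 - 10.0725*d^4 - 22.087*d^3 + 52.755*d^2 + 7.4298*d + 6.6227)/(7.84*d^8 - 28.28*d^7 + 17.4385*d^6 - 0.688000000000001*d^5 + 20.0816*d^4 + 24.9026*d^3 + 12.2656*d^2 + 9.1936*d + 2.8561)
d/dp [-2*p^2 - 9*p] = -4*p - 9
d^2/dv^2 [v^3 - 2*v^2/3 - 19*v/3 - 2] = 6*v - 4/3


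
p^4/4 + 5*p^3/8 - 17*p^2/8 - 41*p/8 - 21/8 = (p/4 + 1/4)*(p - 3)*(p + 1)*(p + 7/2)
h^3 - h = h*(h - 1)*(h + 1)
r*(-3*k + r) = -3*k*r + r^2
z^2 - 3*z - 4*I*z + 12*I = (z - 3)*(z - 4*I)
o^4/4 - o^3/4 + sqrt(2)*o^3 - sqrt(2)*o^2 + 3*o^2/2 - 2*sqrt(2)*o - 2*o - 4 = (o/2 + sqrt(2))^2*(o - 2)*(o + 1)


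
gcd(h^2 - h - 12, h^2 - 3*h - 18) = h + 3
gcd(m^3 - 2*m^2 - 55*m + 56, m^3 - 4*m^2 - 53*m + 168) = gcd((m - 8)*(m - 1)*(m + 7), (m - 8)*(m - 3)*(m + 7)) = m^2 - m - 56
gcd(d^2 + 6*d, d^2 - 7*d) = d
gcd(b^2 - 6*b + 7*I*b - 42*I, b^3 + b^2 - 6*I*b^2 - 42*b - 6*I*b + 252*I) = b - 6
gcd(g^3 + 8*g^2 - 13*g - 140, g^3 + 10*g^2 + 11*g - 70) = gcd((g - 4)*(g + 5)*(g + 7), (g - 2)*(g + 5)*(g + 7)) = g^2 + 12*g + 35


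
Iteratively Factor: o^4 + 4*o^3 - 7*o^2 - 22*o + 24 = (o - 2)*(o^3 + 6*o^2 + 5*o - 12) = (o - 2)*(o + 4)*(o^2 + 2*o - 3) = (o - 2)*(o + 3)*(o + 4)*(o - 1)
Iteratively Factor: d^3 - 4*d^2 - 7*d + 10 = (d + 2)*(d^2 - 6*d + 5) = (d - 5)*(d + 2)*(d - 1)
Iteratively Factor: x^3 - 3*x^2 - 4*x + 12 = (x - 2)*(x^2 - x - 6) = (x - 2)*(x + 2)*(x - 3)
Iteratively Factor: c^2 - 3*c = (c)*(c - 3)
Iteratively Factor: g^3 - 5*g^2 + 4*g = (g)*(g^2 - 5*g + 4) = g*(g - 4)*(g - 1)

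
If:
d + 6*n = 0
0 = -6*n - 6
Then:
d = 6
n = -1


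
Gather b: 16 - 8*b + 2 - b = 18 - 9*b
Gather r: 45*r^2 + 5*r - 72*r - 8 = 45*r^2 - 67*r - 8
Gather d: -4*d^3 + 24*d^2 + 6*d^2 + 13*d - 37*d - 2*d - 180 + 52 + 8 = -4*d^3 + 30*d^2 - 26*d - 120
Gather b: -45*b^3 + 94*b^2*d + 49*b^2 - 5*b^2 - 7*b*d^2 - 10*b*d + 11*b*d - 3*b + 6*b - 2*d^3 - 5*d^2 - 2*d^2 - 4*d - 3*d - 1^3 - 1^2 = -45*b^3 + b^2*(94*d + 44) + b*(-7*d^2 + d + 3) - 2*d^3 - 7*d^2 - 7*d - 2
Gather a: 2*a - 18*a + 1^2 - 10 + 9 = -16*a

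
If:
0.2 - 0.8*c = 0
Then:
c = 0.25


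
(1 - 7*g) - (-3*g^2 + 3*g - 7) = 3*g^2 - 10*g + 8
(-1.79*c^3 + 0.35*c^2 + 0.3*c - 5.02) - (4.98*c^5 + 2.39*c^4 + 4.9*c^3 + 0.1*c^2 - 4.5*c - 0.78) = -4.98*c^5 - 2.39*c^4 - 6.69*c^3 + 0.25*c^2 + 4.8*c - 4.24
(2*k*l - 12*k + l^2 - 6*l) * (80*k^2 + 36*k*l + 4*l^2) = 160*k^3*l - 960*k^3 + 152*k^2*l^2 - 912*k^2*l + 44*k*l^3 - 264*k*l^2 + 4*l^4 - 24*l^3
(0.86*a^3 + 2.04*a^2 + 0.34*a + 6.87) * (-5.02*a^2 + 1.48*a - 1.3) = -4.3172*a^5 - 8.968*a^4 + 0.1944*a^3 - 36.6362*a^2 + 9.7256*a - 8.931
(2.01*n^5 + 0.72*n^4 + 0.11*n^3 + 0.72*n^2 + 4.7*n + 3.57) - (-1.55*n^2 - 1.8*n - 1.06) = 2.01*n^5 + 0.72*n^4 + 0.11*n^3 + 2.27*n^2 + 6.5*n + 4.63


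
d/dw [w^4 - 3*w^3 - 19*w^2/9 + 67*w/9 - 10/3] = 4*w^3 - 9*w^2 - 38*w/9 + 67/9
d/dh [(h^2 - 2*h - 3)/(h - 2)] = (h^2 - 4*h + 7)/(h^2 - 4*h + 4)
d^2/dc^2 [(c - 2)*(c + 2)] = 2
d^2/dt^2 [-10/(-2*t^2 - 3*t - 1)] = 20*(-4*t^2 - 6*t + (4*t + 3)^2 - 2)/(2*t^2 + 3*t + 1)^3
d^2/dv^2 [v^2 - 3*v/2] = 2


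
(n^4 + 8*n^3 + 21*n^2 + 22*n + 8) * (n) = n^5 + 8*n^4 + 21*n^3 + 22*n^2 + 8*n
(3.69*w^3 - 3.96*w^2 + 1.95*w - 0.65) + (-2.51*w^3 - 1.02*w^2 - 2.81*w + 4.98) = 1.18*w^3 - 4.98*w^2 - 0.86*w + 4.33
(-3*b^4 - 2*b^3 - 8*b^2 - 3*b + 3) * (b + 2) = -3*b^5 - 8*b^4 - 12*b^3 - 19*b^2 - 3*b + 6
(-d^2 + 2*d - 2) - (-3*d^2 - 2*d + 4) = 2*d^2 + 4*d - 6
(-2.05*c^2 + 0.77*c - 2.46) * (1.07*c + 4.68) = -2.1935*c^3 - 8.7701*c^2 + 0.9714*c - 11.5128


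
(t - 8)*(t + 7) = t^2 - t - 56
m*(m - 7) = m^2 - 7*m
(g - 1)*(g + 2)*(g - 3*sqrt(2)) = g^3 - 3*sqrt(2)*g^2 + g^2 - 3*sqrt(2)*g - 2*g + 6*sqrt(2)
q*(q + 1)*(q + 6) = q^3 + 7*q^2 + 6*q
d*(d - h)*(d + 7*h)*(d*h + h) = d^4*h + 6*d^3*h^2 + d^3*h - 7*d^2*h^3 + 6*d^2*h^2 - 7*d*h^3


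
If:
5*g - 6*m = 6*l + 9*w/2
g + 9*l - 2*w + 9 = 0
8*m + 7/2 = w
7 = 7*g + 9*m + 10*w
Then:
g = -2299/10476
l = -22831/31428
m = -3115/10476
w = 5873/5238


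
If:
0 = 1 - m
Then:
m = 1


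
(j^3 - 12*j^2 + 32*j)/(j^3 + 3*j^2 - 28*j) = (j - 8)/(j + 7)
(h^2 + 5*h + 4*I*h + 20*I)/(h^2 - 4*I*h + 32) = (h + 5)/(h - 8*I)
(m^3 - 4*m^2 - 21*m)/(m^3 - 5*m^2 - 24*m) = (m - 7)/(m - 8)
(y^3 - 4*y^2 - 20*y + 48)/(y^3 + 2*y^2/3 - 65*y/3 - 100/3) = 3*(y^2 - 8*y + 12)/(3*y^2 - 10*y - 25)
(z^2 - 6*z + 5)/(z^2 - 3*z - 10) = (z - 1)/(z + 2)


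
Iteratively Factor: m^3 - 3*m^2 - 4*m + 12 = (m + 2)*(m^2 - 5*m + 6) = (m - 3)*(m + 2)*(m - 2)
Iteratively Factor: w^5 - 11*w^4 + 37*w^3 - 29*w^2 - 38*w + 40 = (w + 1)*(w^4 - 12*w^3 + 49*w^2 - 78*w + 40) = (w - 5)*(w + 1)*(w^3 - 7*w^2 + 14*w - 8) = (w - 5)*(w - 1)*(w + 1)*(w^2 - 6*w + 8) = (w - 5)*(w - 2)*(w - 1)*(w + 1)*(w - 4)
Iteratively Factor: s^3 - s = (s)*(s^2 - 1) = s*(s - 1)*(s + 1)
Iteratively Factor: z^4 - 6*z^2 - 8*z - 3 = (z + 1)*(z^3 - z^2 - 5*z - 3) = (z + 1)^2*(z^2 - 2*z - 3) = (z - 3)*(z + 1)^2*(z + 1)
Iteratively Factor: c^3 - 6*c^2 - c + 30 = (c - 5)*(c^2 - c - 6) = (c - 5)*(c - 3)*(c + 2)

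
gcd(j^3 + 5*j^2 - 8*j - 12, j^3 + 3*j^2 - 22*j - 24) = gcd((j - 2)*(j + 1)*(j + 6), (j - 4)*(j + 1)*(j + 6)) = j^2 + 7*j + 6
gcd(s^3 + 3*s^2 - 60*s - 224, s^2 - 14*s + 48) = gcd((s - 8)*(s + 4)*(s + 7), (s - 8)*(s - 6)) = s - 8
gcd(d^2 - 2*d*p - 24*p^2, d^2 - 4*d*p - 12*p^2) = -d + 6*p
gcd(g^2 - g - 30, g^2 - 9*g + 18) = g - 6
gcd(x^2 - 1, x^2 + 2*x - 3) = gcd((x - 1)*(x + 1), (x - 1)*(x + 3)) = x - 1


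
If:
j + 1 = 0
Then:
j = -1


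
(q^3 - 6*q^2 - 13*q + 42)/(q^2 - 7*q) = q + 1 - 6/q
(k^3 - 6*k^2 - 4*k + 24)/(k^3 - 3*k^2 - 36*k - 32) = (-k^3 + 6*k^2 + 4*k - 24)/(-k^3 + 3*k^2 + 36*k + 32)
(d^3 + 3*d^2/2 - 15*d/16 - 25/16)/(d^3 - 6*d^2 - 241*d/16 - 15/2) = (4*d^2 + d - 5)/(4*d^2 - 29*d - 24)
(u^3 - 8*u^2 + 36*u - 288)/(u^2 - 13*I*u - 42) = (u^2 + u*(-8 + 6*I) - 48*I)/(u - 7*I)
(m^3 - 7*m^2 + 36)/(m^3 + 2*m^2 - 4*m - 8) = (m^2 - 9*m + 18)/(m^2 - 4)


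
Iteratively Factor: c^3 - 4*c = (c - 2)*(c^2 + 2*c) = c*(c - 2)*(c + 2)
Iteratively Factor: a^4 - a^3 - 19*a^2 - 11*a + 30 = (a - 1)*(a^3 - 19*a - 30) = (a - 1)*(a + 3)*(a^2 - 3*a - 10) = (a - 1)*(a + 2)*(a + 3)*(a - 5)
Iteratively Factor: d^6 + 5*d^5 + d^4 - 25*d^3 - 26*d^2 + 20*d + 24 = (d + 3)*(d^5 + 2*d^4 - 5*d^3 - 10*d^2 + 4*d + 8) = (d + 2)*(d + 3)*(d^4 - 5*d^2 + 4) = (d - 1)*(d + 2)*(d + 3)*(d^3 + d^2 - 4*d - 4) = (d - 1)*(d + 1)*(d + 2)*(d + 3)*(d^2 - 4) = (d - 1)*(d + 1)*(d + 2)^2*(d + 3)*(d - 2)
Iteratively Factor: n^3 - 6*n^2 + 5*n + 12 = (n - 3)*(n^2 - 3*n - 4) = (n - 4)*(n - 3)*(n + 1)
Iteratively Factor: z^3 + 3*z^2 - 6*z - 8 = (z + 4)*(z^2 - z - 2) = (z - 2)*(z + 4)*(z + 1)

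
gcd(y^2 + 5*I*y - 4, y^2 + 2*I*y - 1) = y + I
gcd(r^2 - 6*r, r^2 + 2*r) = r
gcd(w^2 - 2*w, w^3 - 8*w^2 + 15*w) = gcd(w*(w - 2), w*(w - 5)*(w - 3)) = w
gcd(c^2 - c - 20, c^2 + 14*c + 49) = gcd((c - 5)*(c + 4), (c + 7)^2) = 1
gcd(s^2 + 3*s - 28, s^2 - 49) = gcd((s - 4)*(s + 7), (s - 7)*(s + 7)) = s + 7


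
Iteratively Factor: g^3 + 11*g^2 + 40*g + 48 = (g + 4)*(g^2 + 7*g + 12) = (g + 4)^2*(g + 3)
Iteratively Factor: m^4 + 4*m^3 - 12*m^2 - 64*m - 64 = (m + 2)*(m^3 + 2*m^2 - 16*m - 32) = (m + 2)^2*(m^2 - 16) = (m - 4)*(m + 2)^2*(m + 4)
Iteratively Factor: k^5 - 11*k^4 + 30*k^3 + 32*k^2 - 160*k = (k - 4)*(k^4 - 7*k^3 + 2*k^2 + 40*k) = (k - 5)*(k - 4)*(k^3 - 2*k^2 - 8*k) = (k - 5)*(k - 4)^2*(k^2 + 2*k) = k*(k - 5)*(k - 4)^2*(k + 2)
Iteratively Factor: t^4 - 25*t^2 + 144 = (t - 3)*(t^3 + 3*t^2 - 16*t - 48) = (t - 3)*(t + 4)*(t^2 - t - 12) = (t - 3)*(t + 3)*(t + 4)*(t - 4)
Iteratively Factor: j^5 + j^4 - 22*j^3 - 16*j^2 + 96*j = (j - 2)*(j^4 + 3*j^3 - 16*j^2 - 48*j) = (j - 2)*(j + 3)*(j^3 - 16*j) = (j - 4)*(j - 2)*(j + 3)*(j^2 + 4*j) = (j - 4)*(j - 2)*(j + 3)*(j + 4)*(j)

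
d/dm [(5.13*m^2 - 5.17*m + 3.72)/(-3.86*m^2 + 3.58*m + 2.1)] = (-1.5908*m^2 + 50.2644*m - 24.1746)/(14.8996*m^4 - 27.6376*m^3 - 3.3956*m^2 + 15.036*m + 4.41)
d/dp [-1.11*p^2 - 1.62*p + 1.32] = -2.22*p - 1.62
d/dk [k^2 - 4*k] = 2*k - 4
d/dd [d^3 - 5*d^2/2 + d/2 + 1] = 3*d^2 - 5*d + 1/2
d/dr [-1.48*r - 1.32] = -1.48000000000000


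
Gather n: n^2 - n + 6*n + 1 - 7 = n^2 + 5*n - 6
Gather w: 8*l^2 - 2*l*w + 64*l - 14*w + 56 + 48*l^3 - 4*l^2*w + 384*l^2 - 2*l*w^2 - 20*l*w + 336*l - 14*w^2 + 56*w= 48*l^3 + 392*l^2 + 400*l + w^2*(-2*l - 14) + w*(-4*l^2 - 22*l + 42) + 56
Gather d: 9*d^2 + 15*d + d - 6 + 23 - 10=9*d^2 + 16*d + 7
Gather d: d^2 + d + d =d^2 + 2*d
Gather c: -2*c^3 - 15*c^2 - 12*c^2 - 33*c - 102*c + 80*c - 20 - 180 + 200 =-2*c^3 - 27*c^2 - 55*c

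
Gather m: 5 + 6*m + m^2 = m^2 + 6*m + 5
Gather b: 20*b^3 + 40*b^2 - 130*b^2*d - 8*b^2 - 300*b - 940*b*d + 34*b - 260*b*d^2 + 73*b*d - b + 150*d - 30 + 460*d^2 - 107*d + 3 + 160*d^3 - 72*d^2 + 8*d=20*b^3 + b^2*(32 - 130*d) + b*(-260*d^2 - 867*d - 267) + 160*d^3 + 388*d^2 + 51*d - 27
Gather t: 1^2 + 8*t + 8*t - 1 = 16*t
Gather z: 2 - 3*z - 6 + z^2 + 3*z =z^2 - 4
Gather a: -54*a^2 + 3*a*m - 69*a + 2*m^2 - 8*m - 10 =-54*a^2 + a*(3*m - 69) + 2*m^2 - 8*m - 10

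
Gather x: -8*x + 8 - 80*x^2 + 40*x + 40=-80*x^2 + 32*x + 48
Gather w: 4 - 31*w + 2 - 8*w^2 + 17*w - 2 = -8*w^2 - 14*w + 4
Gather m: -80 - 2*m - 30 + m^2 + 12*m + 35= m^2 + 10*m - 75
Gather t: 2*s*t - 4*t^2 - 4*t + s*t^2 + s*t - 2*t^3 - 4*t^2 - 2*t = -2*t^3 + t^2*(s - 8) + t*(3*s - 6)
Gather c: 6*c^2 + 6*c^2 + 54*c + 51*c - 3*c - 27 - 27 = 12*c^2 + 102*c - 54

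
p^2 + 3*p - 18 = (p - 3)*(p + 6)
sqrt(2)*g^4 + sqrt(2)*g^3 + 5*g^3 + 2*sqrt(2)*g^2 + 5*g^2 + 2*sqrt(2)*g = g*(g + 1)*(g + 2*sqrt(2))*(sqrt(2)*g + 1)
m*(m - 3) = m^2 - 3*m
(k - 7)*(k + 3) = k^2 - 4*k - 21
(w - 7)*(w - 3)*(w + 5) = w^3 - 5*w^2 - 29*w + 105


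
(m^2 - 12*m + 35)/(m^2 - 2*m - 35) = (m - 5)/(m + 5)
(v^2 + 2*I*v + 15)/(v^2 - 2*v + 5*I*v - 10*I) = (v - 3*I)/(v - 2)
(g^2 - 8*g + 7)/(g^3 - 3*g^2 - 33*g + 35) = 1/(g + 5)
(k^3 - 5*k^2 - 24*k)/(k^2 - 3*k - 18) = k*(k - 8)/(k - 6)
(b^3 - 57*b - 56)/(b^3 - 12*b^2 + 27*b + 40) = (b + 7)/(b - 5)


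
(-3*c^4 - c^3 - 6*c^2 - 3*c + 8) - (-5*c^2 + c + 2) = -3*c^4 - c^3 - c^2 - 4*c + 6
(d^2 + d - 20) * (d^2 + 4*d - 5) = d^4 + 5*d^3 - 21*d^2 - 85*d + 100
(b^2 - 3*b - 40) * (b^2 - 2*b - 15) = b^4 - 5*b^3 - 49*b^2 + 125*b + 600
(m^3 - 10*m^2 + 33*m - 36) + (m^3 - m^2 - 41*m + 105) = 2*m^3 - 11*m^2 - 8*m + 69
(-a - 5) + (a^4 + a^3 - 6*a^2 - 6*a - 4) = a^4 + a^3 - 6*a^2 - 7*a - 9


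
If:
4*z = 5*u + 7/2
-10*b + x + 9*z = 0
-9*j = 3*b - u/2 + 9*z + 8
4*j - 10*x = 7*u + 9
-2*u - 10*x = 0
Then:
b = -36149/40504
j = 14159/40504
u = -15395/10126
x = 3079/10126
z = -20767/20252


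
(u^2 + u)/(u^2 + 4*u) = (u + 1)/(u + 4)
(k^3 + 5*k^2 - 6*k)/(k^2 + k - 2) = k*(k + 6)/(k + 2)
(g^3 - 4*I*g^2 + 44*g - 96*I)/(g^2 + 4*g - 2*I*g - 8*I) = (g^2 - 2*I*g + 48)/(g + 4)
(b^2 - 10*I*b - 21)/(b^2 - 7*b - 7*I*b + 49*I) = (b - 3*I)/(b - 7)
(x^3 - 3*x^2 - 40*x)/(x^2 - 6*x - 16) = x*(x + 5)/(x + 2)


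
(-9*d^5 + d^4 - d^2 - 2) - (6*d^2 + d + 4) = -9*d^5 + d^4 - 7*d^2 - d - 6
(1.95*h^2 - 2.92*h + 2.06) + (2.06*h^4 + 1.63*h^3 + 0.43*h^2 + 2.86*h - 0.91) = 2.06*h^4 + 1.63*h^3 + 2.38*h^2 - 0.0600000000000001*h + 1.15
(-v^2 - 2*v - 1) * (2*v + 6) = -2*v^3 - 10*v^2 - 14*v - 6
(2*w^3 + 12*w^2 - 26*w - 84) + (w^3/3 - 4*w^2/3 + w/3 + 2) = 7*w^3/3 + 32*w^2/3 - 77*w/3 - 82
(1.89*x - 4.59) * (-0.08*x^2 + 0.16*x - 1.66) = -0.1512*x^3 + 0.6696*x^2 - 3.8718*x + 7.6194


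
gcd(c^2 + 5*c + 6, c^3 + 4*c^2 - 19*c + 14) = 1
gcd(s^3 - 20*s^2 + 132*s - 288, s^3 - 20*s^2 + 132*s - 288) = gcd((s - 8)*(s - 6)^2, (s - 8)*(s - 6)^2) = s^3 - 20*s^2 + 132*s - 288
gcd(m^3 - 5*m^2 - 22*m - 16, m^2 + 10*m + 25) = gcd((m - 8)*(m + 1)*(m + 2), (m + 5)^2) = 1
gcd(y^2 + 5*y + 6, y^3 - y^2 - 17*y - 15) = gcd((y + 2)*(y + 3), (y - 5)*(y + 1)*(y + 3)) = y + 3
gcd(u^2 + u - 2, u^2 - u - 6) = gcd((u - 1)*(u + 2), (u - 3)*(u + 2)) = u + 2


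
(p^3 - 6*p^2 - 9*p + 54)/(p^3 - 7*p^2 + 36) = (p + 3)/(p + 2)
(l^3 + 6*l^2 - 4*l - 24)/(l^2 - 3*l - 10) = (l^2 + 4*l - 12)/(l - 5)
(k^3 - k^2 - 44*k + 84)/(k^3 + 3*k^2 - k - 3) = (k^3 - k^2 - 44*k + 84)/(k^3 + 3*k^2 - k - 3)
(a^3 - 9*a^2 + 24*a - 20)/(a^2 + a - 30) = (a^2 - 4*a + 4)/(a + 6)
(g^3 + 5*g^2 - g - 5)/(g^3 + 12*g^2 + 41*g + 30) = (g - 1)/(g + 6)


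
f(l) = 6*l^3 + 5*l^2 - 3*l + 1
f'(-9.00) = 1365.00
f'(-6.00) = 585.00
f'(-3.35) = 165.50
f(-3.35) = -158.41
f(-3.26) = -143.96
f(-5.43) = -795.90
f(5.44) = 1098.58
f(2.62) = 135.37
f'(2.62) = 146.76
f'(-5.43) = 473.43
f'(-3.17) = 146.18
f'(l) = 18*l^2 + 10*l - 3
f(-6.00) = -1097.00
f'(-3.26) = 155.70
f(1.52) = 29.06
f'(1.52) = 53.79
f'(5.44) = 584.08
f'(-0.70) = -1.18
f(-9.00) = -3941.00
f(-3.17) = -130.38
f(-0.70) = 3.49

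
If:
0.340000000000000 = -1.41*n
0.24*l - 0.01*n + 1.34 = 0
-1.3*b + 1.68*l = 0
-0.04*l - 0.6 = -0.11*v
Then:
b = -7.23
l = -5.59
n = -0.24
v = 3.42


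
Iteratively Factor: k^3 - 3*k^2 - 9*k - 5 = (k + 1)*(k^2 - 4*k - 5) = (k - 5)*(k + 1)*(k + 1)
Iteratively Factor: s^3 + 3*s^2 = (s + 3)*(s^2) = s*(s + 3)*(s)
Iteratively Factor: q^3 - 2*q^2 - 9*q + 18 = (q - 2)*(q^2 - 9) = (q - 2)*(q + 3)*(q - 3)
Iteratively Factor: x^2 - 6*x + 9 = (x - 3)*(x - 3)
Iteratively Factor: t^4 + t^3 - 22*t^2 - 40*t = (t)*(t^3 + t^2 - 22*t - 40) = t*(t + 4)*(t^2 - 3*t - 10) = t*(t - 5)*(t + 4)*(t + 2)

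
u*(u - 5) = u^2 - 5*u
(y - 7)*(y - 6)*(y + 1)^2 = y^4 - 11*y^3 + 17*y^2 + 71*y + 42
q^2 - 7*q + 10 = (q - 5)*(q - 2)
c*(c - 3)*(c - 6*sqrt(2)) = c^3 - 6*sqrt(2)*c^2 - 3*c^2 + 18*sqrt(2)*c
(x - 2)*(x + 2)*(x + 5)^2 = x^4 + 10*x^3 + 21*x^2 - 40*x - 100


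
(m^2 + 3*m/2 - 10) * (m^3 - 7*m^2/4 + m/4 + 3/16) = m^5 - m^4/4 - 99*m^3/8 + 289*m^2/16 - 71*m/32 - 15/8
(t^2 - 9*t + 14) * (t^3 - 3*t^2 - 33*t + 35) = t^5 - 12*t^4 + 8*t^3 + 290*t^2 - 777*t + 490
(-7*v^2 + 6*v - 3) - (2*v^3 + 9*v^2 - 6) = -2*v^3 - 16*v^2 + 6*v + 3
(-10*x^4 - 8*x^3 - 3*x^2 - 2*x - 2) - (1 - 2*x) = -10*x^4 - 8*x^3 - 3*x^2 - 3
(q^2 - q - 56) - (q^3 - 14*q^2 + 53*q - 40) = -q^3 + 15*q^2 - 54*q - 16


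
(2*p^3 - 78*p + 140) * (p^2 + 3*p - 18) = 2*p^5 + 6*p^4 - 114*p^3 - 94*p^2 + 1824*p - 2520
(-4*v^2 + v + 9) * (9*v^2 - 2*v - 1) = -36*v^4 + 17*v^3 + 83*v^2 - 19*v - 9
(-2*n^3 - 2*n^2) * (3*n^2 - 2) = -6*n^5 - 6*n^4 + 4*n^3 + 4*n^2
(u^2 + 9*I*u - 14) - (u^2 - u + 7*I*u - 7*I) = u + 2*I*u - 14 + 7*I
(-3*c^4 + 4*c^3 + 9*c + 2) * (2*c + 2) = -6*c^5 + 2*c^4 + 8*c^3 + 18*c^2 + 22*c + 4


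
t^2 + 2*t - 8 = (t - 2)*(t + 4)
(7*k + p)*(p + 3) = 7*k*p + 21*k + p^2 + 3*p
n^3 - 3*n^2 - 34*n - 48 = (n - 8)*(n + 2)*(n + 3)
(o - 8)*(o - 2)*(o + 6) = o^3 - 4*o^2 - 44*o + 96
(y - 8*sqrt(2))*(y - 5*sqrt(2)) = y^2 - 13*sqrt(2)*y + 80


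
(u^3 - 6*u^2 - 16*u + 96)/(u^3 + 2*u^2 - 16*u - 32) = (u - 6)/(u + 2)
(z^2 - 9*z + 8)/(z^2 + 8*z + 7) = (z^2 - 9*z + 8)/(z^2 + 8*z + 7)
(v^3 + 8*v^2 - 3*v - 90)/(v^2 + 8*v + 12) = (v^2 + 2*v - 15)/(v + 2)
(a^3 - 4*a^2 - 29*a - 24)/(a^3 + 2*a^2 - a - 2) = (a^2 - 5*a - 24)/(a^2 + a - 2)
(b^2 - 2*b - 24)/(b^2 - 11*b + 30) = (b + 4)/(b - 5)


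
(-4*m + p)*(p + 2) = -4*m*p - 8*m + p^2 + 2*p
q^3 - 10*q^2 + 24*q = q*(q - 6)*(q - 4)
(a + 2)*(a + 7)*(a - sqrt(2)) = a^3 - sqrt(2)*a^2 + 9*a^2 - 9*sqrt(2)*a + 14*a - 14*sqrt(2)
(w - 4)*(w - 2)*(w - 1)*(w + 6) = w^4 - w^3 - 28*w^2 + 76*w - 48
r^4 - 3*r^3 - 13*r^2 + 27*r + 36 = (r - 4)*(r - 3)*(r + 1)*(r + 3)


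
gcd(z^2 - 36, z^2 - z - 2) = 1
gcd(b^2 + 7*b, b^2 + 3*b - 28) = b + 7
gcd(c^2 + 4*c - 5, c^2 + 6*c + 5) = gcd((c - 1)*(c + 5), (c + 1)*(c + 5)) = c + 5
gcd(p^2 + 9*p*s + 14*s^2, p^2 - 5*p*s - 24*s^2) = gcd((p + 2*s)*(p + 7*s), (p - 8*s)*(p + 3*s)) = 1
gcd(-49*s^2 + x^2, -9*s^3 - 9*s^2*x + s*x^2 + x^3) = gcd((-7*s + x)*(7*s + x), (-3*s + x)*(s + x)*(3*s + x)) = 1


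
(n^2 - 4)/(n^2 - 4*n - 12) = (n - 2)/(n - 6)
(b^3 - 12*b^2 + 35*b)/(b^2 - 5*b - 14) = b*(b - 5)/(b + 2)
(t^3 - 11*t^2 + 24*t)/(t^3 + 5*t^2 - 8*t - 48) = t*(t - 8)/(t^2 + 8*t + 16)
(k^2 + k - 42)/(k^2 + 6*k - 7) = (k - 6)/(k - 1)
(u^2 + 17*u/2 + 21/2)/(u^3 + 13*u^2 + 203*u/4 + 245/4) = 2*(2*u + 3)/(4*u^2 + 24*u + 35)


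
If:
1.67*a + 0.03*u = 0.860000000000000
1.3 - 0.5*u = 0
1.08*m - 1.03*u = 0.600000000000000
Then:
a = 0.47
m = 3.04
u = 2.60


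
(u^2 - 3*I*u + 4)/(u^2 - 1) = (u^2 - 3*I*u + 4)/(u^2 - 1)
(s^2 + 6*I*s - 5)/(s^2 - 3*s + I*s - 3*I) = (s + 5*I)/(s - 3)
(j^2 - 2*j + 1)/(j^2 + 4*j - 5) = (j - 1)/(j + 5)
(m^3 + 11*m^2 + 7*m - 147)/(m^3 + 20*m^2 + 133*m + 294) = (m - 3)/(m + 6)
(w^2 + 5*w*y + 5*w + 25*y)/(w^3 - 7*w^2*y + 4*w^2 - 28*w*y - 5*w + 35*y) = (-w - 5*y)/(-w^2 + 7*w*y + w - 7*y)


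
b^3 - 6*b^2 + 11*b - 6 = (b - 3)*(b - 2)*(b - 1)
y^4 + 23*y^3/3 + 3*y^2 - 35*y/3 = y*(y - 1)*(y + 5/3)*(y + 7)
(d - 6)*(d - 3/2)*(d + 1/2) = d^3 - 7*d^2 + 21*d/4 + 9/2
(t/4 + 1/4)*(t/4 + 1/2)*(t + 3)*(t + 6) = t^4/16 + 3*t^3/4 + 47*t^2/16 + 9*t/2 + 9/4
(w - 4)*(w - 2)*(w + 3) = w^3 - 3*w^2 - 10*w + 24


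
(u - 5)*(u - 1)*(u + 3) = u^3 - 3*u^2 - 13*u + 15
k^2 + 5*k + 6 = (k + 2)*(k + 3)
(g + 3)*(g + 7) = g^2 + 10*g + 21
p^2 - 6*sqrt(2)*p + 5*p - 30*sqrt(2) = (p + 5)*(p - 6*sqrt(2))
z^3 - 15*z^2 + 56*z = z*(z - 8)*(z - 7)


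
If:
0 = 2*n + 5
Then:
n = -5/2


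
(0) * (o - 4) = 0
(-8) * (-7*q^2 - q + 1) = 56*q^2 + 8*q - 8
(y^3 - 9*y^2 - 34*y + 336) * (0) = 0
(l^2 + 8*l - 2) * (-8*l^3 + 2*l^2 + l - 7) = -8*l^5 - 62*l^4 + 33*l^3 - 3*l^2 - 58*l + 14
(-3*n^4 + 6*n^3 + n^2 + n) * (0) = 0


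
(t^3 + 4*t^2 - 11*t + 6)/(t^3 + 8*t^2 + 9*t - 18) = (t - 1)/(t + 3)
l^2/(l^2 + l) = l/(l + 1)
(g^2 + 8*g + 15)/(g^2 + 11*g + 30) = (g + 3)/(g + 6)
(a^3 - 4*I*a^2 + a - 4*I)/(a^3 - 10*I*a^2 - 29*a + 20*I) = (a + I)/(a - 5*I)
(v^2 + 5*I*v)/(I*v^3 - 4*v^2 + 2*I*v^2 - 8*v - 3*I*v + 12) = v*(-I*v + 5)/(v^3 + 2*v^2*(1 + 2*I) + v*(-3 + 8*I) - 12*I)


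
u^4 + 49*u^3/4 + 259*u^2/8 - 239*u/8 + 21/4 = (u - 1/2)*(u - 1/4)*(u + 6)*(u + 7)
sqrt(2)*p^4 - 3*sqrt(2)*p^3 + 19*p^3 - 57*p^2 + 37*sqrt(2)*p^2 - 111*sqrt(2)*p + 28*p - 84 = (p - 3)*(p + 2*sqrt(2))*(p + 7*sqrt(2))*(sqrt(2)*p + 1)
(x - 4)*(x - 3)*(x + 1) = x^3 - 6*x^2 + 5*x + 12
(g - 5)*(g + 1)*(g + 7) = g^3 + 3*g^2 - 33*g - 35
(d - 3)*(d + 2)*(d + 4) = d^3 + 3*d^2 - 10*d - 24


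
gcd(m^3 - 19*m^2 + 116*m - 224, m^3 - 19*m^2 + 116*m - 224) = m^3 - 19*m^2 + 116*m - 224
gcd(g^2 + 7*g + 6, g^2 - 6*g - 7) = g + 1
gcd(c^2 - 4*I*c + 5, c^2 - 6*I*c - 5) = c - 5*I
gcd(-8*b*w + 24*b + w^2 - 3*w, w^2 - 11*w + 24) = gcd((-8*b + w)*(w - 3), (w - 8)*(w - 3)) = w - 3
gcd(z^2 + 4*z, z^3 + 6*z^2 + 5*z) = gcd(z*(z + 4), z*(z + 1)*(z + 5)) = z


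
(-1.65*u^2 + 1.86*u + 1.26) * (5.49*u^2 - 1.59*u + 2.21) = -9.0585*u^4 + 12.8349*u^3 + 0.313500000000001*u^2 + 2.1072*u + 2.7846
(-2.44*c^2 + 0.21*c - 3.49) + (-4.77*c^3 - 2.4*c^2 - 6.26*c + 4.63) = -4.77*c^3 - 4.84*c^2 - 6.05*c + 1.14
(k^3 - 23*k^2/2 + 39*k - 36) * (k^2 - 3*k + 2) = k^5 - 29*k^4/2 + 151*k^3/2 - 176*k^2 + 186*k - 72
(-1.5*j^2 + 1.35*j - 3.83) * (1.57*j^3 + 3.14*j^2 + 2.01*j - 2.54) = -2.355*j^5 - 2.5905*j^4 - 4.7891*j^3 - 5.5027*j^2 - 11.1273*j + 9.7282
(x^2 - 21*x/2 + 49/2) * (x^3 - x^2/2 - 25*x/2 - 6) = x^5 - 11*x^4 + 69*x^3/4 + 113*x^2 - 973*x/4 - 147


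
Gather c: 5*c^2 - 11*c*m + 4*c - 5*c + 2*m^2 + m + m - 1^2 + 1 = 5*c^2 + c*(-11*m - 1) + 2*m^2 + 2*m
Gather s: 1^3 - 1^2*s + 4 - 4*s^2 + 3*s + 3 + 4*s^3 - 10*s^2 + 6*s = 4*s^3 - 14*s^2 + 8*s + 8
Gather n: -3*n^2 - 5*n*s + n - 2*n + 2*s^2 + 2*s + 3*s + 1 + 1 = -3*n^2 + n*(-5*s - 1) + 2*s^2 + 5*s + 2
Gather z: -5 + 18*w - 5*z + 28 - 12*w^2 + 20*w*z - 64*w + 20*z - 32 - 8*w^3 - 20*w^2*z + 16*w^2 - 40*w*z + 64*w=-8*w^3 + 4*w^2 + 18*w + z*(-20*w^2 - 20*w + 15) - 9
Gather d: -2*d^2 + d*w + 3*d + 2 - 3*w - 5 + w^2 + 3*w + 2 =-2*d^2 + d*(w + 3) + w^2 - 1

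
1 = 1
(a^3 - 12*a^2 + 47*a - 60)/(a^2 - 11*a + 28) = (a^2 - 8*a + 15)/(a - 7)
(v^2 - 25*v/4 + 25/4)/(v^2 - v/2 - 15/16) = 4*(v - 5)/(4*v + 3)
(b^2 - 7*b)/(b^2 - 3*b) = (b - 7)/(b - 3)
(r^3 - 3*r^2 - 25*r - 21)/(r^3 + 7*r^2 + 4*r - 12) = (r^3 - 3*r^2 - 25*r - 21)/(r^3 + 7*r^2 + 4*r - 12)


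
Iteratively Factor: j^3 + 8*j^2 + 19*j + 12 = (j + 1)*(j^2 + 7*j + 12) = (j + 1)*(j + 3)*(j + 4)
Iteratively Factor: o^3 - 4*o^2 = (o - 4)*(o^2) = o*(o - 4)*(o)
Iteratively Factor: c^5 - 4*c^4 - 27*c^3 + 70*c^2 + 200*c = (c - 5)*(c^4 + c^3 - 22*c^2 - 40*c) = (c - 5)*(c + 4)*(c^3 - 3*c^2 - 10*c) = c*(c - 5)*(c + 4)*(c^2 - 3*c - 10) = c*(c - 5)^2*(c + 4)*(c + 2)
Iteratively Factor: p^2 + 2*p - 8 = (p + 4)*(p - 2)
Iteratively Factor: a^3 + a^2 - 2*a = (a + 2)*(a^2 - a) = a*(a + 2)*(a - 1)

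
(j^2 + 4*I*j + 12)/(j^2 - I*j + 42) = (j - 2*I)/(j - 7*I)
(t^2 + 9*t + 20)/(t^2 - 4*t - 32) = (t + 5)/(t - 8)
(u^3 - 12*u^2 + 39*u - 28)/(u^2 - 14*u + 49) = (u^2 - 5*u + 4)/(u - 7)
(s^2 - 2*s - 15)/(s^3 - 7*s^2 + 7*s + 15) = (s + 3)/(s^2 - 2*s - 3)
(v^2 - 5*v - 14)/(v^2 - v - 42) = (v + 2)/(v + 6)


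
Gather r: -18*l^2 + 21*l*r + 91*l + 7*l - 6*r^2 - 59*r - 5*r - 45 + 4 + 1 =-18*l^2 + 98*l - 6*r^2 + r*(21*l - 64) - 40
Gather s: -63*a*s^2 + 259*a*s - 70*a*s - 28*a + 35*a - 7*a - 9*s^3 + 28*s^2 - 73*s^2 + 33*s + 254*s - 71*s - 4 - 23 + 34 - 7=-9*s^3 + s^2*(-63*a - 45) + s*(189*a + 216)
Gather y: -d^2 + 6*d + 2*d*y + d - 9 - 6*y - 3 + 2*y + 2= -d^2 + 7*d + y*(2*d - 4) - 10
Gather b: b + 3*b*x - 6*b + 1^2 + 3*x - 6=b*(3*x - 5) + 3*x - 5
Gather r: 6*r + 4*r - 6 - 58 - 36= 10*r - 100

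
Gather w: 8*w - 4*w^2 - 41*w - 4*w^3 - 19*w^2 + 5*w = -4*w^3 - 23*w^2 - 28*w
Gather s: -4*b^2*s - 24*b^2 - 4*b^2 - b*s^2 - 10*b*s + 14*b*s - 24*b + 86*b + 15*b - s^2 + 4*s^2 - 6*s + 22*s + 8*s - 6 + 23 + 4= -28*b^2 + 77*b + s^2*(3 - b) + s*(-4*b^2 + 4*b + 24) + 21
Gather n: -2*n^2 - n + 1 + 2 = -2*n^2 - n + 3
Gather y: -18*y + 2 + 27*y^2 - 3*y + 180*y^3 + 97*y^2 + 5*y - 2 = 180*y^3 + 124*y^2 - 16*y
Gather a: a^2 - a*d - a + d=a^2 + a*(-d - 1) + d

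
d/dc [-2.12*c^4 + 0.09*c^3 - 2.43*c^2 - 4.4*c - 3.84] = -8.48*c^3 + 0.27*c^2 - 4.86*c - 4.4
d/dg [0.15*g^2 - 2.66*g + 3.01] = 0.3*g - 2.66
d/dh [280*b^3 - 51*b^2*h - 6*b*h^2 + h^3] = -51*b^2 - 12*b*h + 3*h^2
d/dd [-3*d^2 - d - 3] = -6*d - 1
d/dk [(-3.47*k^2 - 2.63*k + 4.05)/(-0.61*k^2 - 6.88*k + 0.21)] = (22.2693*k^2 + 3.4836*k + 27.3117)/(0.3721*k^4 + 8.3936*k^3 + 47.0782*k^2 - 2.8896*k + 0.0441)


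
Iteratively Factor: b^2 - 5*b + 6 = (b - 3)*(b - 2)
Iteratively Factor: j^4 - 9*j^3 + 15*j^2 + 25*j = (j - 5)*(j^3 - 4*j^2 - 5*j) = (j - 5)*(j + 1)*(j^2 - 5*j) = (j - 5)^2*(j + 1)*(j)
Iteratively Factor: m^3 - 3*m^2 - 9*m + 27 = (m + 3)*(m^2 - 6*m + 9) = (m - 3)*(m + 3)*(m - 3)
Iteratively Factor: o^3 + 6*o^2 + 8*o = (o)*(o^2 + 6*o + 8) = o*(o + 2)*(o + 4)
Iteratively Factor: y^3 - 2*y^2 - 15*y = (y - 5)*(y^2 + 3*y) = (y - 5)*(y + 3)*(y)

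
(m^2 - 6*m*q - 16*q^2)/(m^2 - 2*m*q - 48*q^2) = (m + 2*q)/(m + 6*q)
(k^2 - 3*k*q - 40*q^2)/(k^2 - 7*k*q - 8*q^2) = (k + 5*q)/(k + q)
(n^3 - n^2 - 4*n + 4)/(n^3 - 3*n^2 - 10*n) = (n^2 - 3*n + 2)/(n*(n - 5))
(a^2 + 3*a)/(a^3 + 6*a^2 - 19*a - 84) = a/(a^2 + 3*a - 28)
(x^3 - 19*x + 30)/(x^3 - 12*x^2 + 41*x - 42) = (x + 5)/(x - 7)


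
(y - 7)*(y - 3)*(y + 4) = y^3 - 6*y^2 - 19*y + 84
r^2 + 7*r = r*(r + 7)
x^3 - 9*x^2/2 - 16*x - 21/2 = (x - 7)*(x + 1)*(x + 3/2)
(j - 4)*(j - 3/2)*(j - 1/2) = j^3 - 6*j^2 + 35*j/4 - 3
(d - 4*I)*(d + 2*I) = d^2 - 2*I*d + 8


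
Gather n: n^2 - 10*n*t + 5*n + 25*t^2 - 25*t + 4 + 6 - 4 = n^2 + n*(5 - 10*t) + 25*t^2 - 25*t + 6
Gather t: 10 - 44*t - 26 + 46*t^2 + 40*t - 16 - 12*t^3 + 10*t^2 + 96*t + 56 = -12*t^3 + 56*t^2 + 92*t + 24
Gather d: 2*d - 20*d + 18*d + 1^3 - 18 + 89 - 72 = 0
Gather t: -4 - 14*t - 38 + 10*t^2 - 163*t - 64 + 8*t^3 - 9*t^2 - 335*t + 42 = 8*t^3 + t^2 - 512*t - 64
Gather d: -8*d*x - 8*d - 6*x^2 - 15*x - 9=d*(-8*x - 8) - 6*x^2 - 15*x - 9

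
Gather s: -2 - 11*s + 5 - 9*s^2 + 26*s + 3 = -9*s^2 + 15*s + 6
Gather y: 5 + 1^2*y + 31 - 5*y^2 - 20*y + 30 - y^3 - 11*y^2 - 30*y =-y^3 - 16*y^2 - 49*y + 66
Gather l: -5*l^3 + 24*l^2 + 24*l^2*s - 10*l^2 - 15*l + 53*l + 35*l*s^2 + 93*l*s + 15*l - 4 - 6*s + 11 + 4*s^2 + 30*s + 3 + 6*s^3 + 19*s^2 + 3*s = -5*l^3 + l^2*(24*s + 14) + l*(35*s^2 + 93*s + 53) + 6*s^3 + 23*s^2 + 27*s + 10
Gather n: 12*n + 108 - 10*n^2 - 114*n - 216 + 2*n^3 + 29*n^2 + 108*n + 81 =2*n^3 + 19*n^2 + 6*n - 27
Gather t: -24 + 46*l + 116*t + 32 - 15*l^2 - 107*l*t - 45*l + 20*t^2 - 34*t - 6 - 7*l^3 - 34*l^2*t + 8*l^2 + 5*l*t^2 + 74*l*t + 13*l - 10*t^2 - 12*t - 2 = -7*l^3 - 7*l^2 + 14*l + t^2*(5*l + 10) + t*(-34*l^2 - 33*l + 70)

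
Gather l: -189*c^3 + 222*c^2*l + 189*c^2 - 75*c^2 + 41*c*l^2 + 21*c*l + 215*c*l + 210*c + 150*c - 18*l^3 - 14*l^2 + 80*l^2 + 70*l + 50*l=-189*c^3 + 114*c^2 + 360*c - 18*l^3 + l^2*(41*c + 66) + l*(222*c^2 + 236*c + 120)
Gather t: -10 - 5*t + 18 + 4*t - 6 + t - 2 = 0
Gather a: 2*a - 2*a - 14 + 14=0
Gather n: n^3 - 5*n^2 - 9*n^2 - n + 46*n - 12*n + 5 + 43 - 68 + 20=n^3 - 14*n^2 + 33*n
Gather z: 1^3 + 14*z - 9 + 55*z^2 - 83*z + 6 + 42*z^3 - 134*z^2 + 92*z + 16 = 42*z^3 - 79*z^2 + 23*z + 14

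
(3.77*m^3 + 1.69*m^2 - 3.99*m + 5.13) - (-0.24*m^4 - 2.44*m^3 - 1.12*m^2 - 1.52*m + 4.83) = 0.24*m^4 + 6.21*m^3 + 2.81*m^2 - 2.47*m + 0.3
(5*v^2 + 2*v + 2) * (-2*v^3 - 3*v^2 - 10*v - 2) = -10*v^5 - 19*v^4 - 60*v^3 - 36*v^2 - 24*v - 4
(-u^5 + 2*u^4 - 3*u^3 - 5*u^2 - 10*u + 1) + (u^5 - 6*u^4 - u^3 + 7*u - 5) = -4*u^4 - 4*u^3 - 5*u^2 - 3*u - 4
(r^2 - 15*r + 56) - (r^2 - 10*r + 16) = 40 - 5*r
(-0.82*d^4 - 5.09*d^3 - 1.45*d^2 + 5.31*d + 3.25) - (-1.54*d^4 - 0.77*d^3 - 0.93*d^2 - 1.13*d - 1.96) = 0.72*d^4 - 4.32*d^3 - 0.52*d^2 + 6.44*d + 5.21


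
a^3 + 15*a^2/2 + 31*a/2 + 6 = (a + 1/2)*(a + 3)*(a + 4)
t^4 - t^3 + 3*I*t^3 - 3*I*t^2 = t^2*(t - 1)*(t + 3*I)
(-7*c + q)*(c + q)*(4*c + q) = -28*c^3 - 31*c^2*q - 2*c*q^2 + q^3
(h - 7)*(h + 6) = h^2 - h - 42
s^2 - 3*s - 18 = (s - 6)*(s + 3)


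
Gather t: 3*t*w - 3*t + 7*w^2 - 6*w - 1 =t*(3*w - 3) + 7*w^2 - 6*w - 1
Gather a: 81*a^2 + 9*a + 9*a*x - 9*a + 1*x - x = 81*a^2 + 9*a*x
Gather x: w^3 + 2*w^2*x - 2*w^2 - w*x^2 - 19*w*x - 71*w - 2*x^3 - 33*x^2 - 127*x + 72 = w^3 - 2*w^2 - 71*w - 2*x^3 + x^2*(-w - 33) + x*(2*w^2 - 19*w - 127) + 72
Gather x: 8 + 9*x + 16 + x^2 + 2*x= x^2 + 11*x + 24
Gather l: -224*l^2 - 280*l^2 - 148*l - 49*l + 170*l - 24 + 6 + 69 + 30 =-504*l^2 - 27*l + 81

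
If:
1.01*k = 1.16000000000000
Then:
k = 1.15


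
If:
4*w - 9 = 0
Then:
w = 9/4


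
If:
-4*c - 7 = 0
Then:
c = -7/4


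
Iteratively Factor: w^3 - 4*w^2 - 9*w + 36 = (w - 3)*(w^2 - w - 12) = (w - 4)*(w - 3)*(w + 3)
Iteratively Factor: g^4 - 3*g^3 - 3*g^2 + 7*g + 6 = (g + 1)*(g^3 - 4*g^2 + g + 6) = (g + 1)^2*(g^2 - 5*g + 6) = (g - 2)*(g + 1)^2*(g - 3)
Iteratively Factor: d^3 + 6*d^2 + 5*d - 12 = (d + 4)*(d^2 + 2*d - 3) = (d + 3)*(d + 4)*(d - 1)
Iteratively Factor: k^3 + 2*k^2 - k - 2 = (k + 1)*(k^2 + k - 2) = (k + 1)*(k + 2)*(k - 1)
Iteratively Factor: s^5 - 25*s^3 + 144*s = (s - 4)*(s^4 + 4*s^3 - 9*s^2 - 36*s) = (s - 4)*(s - 3)*(s^3 + 7*s^2 + 12*s) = s*(s - 4)*(s - 3)*(s^2 + 7*s + 12) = s*(s - 4)*(s - 3)*(s + 4)*(s + 3)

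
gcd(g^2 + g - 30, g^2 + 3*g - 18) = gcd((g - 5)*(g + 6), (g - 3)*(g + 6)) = g + 6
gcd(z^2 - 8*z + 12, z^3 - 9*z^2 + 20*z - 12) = z^2 - 8*z + 12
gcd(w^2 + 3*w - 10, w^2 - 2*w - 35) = w + 5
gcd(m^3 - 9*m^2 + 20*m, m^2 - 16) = m - 4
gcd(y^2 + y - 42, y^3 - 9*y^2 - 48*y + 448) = y + 7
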